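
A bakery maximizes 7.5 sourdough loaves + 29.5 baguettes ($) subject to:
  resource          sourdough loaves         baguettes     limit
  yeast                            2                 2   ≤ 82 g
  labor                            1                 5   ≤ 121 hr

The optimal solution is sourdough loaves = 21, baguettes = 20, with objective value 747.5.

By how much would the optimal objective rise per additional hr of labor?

Both yeast and labor are binding at x*.
Dual feasibility on the basic columns requires 2·y_yeast + 1·y_labor = 7.5, 2·y_yeast + 5·y_labor = 29.5.
→ y_yeast = 1 and y_labor = 5.5.
Shadow price of labor = 5.5.

5.5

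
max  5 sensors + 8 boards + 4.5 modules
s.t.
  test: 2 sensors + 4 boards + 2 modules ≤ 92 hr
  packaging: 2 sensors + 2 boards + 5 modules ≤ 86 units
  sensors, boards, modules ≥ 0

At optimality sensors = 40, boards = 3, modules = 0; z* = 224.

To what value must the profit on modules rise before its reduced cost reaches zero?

Check each constraint at x*: test 92/92 (tight); packaging 86/86 (tight).
The binding rows give the dual system: 2·y_test + 2·y_packaging = 5 and 4·y_test + 2·y_packaging = 8.
This yields shadow prices y_test = 1.5, y_packaging = 1.
modules enters the basis when its profit ≥ yᵀa₃ = 1.5·2 + 1·5 = 8.

8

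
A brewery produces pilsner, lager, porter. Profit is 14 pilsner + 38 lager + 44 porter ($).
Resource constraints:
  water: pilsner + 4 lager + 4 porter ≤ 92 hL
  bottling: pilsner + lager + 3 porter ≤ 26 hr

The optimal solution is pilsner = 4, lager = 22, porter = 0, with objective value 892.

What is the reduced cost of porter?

At the optimum: water uses 92 of 92 (binding); bottling uses 26 of 26 (binding).
Dual feasibility on the basic columns requires 1·y_water + 1·y_bottling = 14, 4·y_water + 1·y_bottling = 38.
→ y_water = 8 and y_bottling = 6.
Reduced cost of porter: c₃ − yᵀa₃ = 44 − (8·4 + 6·3) = 44 − 50 = -6.

-6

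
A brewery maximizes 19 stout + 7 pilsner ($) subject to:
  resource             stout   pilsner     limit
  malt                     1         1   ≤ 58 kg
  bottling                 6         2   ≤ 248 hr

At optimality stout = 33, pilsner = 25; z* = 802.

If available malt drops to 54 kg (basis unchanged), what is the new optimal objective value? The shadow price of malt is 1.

798

Δb = -4, so new z* = 802 + (1)·(-4) = 802 − 4 = 798.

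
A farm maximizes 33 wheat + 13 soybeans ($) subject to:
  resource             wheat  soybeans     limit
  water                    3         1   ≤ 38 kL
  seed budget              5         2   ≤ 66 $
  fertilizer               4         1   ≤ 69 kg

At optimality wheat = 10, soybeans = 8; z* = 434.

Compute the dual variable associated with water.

1

At the optimum: water uses 38 of 38 (binding); seed budget uses 66 of 66 (binding); fertilizer uses 48 of 69 (slack = 21).
Slack constraints have shadow price 0 (complementary slackness).
From A_Bᵀ y = c: 3·y_water + 5·y_seed budget = 33; 1·y_water + 2·y_seed budget = 13.
This yields shadow prices y_water = 1, y_seed budget = 6.
Shadow price of water = 1.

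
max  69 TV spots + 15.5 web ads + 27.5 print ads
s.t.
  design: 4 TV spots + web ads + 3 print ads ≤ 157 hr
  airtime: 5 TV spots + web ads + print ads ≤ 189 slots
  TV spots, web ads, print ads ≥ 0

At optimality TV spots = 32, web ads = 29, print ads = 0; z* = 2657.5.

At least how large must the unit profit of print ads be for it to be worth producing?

Check each constraint at x*: design 157/157 (tight); airtime 189/189 (tight).
From A_Bᵀ y = c: 4·y_design + 5·y_airtime = 69; 1·y_design + 1·y_airtime = 15.5.
Solving: y_design = 8.5, y_airtime = 7.
print ads enters the basis when its profit ≥ yᵀa₃ = 8.5·3 + 7·1 = 32.5.

32.5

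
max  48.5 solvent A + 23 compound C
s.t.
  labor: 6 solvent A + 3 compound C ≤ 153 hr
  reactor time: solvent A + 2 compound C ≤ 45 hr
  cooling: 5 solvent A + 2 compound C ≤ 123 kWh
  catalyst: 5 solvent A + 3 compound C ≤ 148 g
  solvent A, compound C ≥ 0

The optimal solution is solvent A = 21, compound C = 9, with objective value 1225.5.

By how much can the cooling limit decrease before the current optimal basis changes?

Binding constraints: labor, cooling. The basis is B = [[6,3],[5,2]] with det -3.
Per unit decrease in cooling, x* moves by d = (-1, 2).
The basis stays optimal until reactor time becomes binding; allowable decrease = 2 kWh.

2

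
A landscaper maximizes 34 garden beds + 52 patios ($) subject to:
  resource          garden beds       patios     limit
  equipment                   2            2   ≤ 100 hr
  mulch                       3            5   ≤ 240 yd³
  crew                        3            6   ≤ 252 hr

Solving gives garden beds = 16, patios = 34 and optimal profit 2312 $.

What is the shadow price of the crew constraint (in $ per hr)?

Binding: equipment and crew. Non-binding: mulch (22 unused).
Since mulch is not tight, its dual is 0.
From A_Bᵀ y = c: 2·y_equipment + 3·y_crew = 34; 2·y_equipment + 6·y_crew = 52.
→ y_equipment = 8 and y_crew = 6.
Shadow price of crew = 6.

6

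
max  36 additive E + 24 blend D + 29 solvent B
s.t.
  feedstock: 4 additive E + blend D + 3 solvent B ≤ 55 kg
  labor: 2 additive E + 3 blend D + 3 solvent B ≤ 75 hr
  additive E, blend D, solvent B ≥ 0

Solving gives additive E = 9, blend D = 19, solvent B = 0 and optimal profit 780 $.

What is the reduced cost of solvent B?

-7

Both feedstock and labor are binding at x*.
Dual feasibility on the basic columns requires 4·y_feedstock + 2·y_labor = 36, 1·y_feedstock + 3·y_labor = 24.
Solving: y_feedstock = 6, y_labor = 6.
Reduced cost of solvent B: c₃ − yᵀa₃ = 29 − (6·3 + 6·3) = 29 − 36 = -7.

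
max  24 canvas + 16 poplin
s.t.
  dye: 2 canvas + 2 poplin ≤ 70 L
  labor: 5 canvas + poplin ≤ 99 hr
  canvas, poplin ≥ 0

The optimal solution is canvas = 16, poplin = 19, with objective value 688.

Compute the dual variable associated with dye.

7

At the optimum: dye uses 70 of 70 (binding); labor uses 99 of 99 (binding).
The binding rows give the dual system: 2·y_dye + 5·y_labor = 24 and 2·y_dye + 1·y_labor = 16.
This yields shadow prices y_dye = 7, y_labor = 2.
Shadow price of dye = 7.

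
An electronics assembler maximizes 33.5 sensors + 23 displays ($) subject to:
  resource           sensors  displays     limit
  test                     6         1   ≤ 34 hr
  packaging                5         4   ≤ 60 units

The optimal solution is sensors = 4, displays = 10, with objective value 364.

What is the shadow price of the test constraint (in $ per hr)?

1

At the optimum: test uses 34 of 34 (binding); packaging uses 60 of 60 (binding).
The binding rows give the dual system: 6·y_test + 5·y_packaging = 33.5 and 1·y_test + 4·y_packaging = 23.
→ y_test = 1 and y_packaging = 5.5.
Shadow price of test = 1.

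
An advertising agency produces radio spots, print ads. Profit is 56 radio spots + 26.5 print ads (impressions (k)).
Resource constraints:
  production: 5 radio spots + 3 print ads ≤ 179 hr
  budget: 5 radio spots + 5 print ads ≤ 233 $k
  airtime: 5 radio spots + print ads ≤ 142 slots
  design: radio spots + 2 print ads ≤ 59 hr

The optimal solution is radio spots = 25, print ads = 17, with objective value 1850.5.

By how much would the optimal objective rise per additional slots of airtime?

9.5

At the optimum: production uses 176 of 179 (slack = 3); budget uses 210 of 233 (slack = 23); airtime uses 142 of 142 (binding); design uses 59 of 59 (binding).
Since production, budget are not tight, their duals are 0.
From A_Bᵀ y = c: 5·y_airtime + 1·y_design = 56; 1·y_airtime + 2·y_design = 26.5.
This yields shadow prices y_airtime = 9.5, y_design = 8.5.
Shadow price of airtime = 9.5.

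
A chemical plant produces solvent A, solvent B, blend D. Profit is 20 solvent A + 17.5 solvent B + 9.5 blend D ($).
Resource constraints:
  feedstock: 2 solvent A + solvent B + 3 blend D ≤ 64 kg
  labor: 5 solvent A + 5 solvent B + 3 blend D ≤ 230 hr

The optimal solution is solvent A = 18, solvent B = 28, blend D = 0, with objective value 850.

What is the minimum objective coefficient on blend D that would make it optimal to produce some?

Both feedstock and labor are binding at x*.
The binding rows give the dual system: 2·y_feedstock + 5·y_labor = 20 and 1·y_feedstock + 5·y_labor = 17.5.
→ y_feedstock = 2.5 and y_labor = 3.
blend D enters the basis when its profit ≥ yᵀa₃ = 2.5·3 + 3·3 = 16.5.

16.5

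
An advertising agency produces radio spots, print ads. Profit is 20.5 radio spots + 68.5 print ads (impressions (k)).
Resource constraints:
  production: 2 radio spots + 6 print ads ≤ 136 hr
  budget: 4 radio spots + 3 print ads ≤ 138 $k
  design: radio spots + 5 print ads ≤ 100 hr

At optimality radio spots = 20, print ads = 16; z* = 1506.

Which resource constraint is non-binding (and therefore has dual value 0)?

production: 136/136 (binding)
budget: 128/138 (slack 10)
design: 100/100 (binding)
By complementary slackness, a constraint with positive slack has shadow price 0 → budget.

budget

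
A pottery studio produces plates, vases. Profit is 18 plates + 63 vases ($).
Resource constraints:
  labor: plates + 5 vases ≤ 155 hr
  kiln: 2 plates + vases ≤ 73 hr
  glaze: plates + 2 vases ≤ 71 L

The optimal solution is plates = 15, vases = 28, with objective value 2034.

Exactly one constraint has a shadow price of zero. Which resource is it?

kiln

labor: 155/155 (binding)
kiln: 58/73 (slack 15)
glaze: 71/71 (binding)
By complementary slackness, a constraint with positive slack has shadow price 0 → kiln.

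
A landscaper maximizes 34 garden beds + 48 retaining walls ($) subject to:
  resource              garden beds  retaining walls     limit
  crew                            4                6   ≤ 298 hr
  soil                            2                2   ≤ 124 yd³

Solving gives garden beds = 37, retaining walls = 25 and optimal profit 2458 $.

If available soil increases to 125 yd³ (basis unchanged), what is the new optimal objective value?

2461

At the optimum: crew uses 298 of 298 (binding); soil uses 124 of 124 (binding).
The binding rows give the dual system: 4·y_crew + 2·y_soil = 34 and 6·y_crew + 2·y_soil = 48.
→ y_crew = 7 and y_soil = 3.
Δz = y_soil·Δb = 3 × (1) = 3, so new z* = 2458 + 3 = 2461.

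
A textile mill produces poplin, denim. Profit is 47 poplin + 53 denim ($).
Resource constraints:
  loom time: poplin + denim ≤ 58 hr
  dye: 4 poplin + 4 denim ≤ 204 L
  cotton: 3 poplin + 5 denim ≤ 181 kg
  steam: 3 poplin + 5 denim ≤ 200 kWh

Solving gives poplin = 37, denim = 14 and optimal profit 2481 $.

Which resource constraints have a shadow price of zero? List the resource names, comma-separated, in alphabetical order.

loom time: 51/58 (slack 7)
dye: 204/204 (binding)
cotton: 181/181 (binding)
steam: 181/200 (slack 19)
By complementary slackness, a constraint with positive slack has shadow price 0 → loom time, steam.

loom time, steam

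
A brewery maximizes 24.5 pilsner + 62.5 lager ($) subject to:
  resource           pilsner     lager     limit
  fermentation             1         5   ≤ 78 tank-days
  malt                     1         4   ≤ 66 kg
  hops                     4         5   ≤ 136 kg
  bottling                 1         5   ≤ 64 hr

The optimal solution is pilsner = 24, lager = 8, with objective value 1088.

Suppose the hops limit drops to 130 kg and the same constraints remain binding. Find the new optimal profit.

1064

At the optimum: fermentation uses 64 of 78 (slack = 14); malt uses 56 of 66 (slack = 10); hops uses 136 of 136 (binding); bottling uses 64 of 64 (binding).
By complementary slackness, y = 0 for the non-binding constraints.
Dual feasibility on the basic columns requires 4·y_hops + 1·y_bottling = 24.5, 5·y_hops + 5·y_bottling = 62.5.
This yields shadow prices y_hops = 4, y_bottling = 8.5.
Δz = y_hops·Δb = 4 × (-6) = -24, so new z* = 1088 − 24 = 1064.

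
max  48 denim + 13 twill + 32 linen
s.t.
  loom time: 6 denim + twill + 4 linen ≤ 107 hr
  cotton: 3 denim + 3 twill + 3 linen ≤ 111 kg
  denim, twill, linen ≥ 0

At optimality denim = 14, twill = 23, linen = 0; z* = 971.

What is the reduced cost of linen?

Check each constraint at x*: loom time 107/107 (tight); cotton 111/111 (tight).
Dual feasibility on the basic columns requires 6·y_loom time + 3·y_cotton = 48, 1·y_loom time + 3·y_cotton = 13.
→ y_loom time = 7 and y_cotton = 2.
Reduced cost of linen: c₃ − yᵀa₃ = 32 − (7·4 + 2·3) = 32 − 34 = -2.

-2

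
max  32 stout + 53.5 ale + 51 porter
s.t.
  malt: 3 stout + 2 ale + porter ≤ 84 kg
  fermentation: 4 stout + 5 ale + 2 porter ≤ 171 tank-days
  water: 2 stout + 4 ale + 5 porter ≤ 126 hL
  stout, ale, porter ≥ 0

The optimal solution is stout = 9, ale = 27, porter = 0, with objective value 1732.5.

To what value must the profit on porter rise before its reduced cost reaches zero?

52

Binding: fermentation and water. Non-binding: malt (3 unused).
By complementary slackness, y = 0 for the non-binding constraint.
From A_Bᵀ y = c: 4·y_fermentation + 2·y_water = 32; 5·y_fermentation + 4·y_water = 53.5.
This yields shadow prices y_fermentation = 3.5, y_water = 9.
porter enters the basis when its profit ≥ yᵀa₃ = 3.5·2 + 9·5 = 52.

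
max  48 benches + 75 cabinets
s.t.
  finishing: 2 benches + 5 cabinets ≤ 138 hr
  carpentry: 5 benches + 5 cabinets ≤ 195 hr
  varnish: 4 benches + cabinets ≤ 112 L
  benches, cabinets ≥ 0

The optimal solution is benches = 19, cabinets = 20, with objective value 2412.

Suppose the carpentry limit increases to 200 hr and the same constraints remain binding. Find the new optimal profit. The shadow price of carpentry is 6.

2442

Δb = 5, so new z* = 2412 + (6)·(5) = 2412 + 30 = 2442.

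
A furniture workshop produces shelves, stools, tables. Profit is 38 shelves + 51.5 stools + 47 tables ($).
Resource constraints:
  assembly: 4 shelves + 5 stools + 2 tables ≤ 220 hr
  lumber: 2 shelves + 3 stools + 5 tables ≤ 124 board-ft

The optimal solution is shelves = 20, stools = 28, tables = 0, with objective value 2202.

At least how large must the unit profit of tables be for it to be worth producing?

Both assembly and lumber are binding at x*.
Dual feasibility on the basic columns requires 4·y_assembly + 2·y_lumber = 38, 5·y_assembly + 3·y_lumber = 51.5.
This yields shadow prices y_assembly = 5.5, y_lumber = 8.
tables enters the basis when its profit ≥ yᵀa₃ = 5.5·2 + 8·5 = 51.

51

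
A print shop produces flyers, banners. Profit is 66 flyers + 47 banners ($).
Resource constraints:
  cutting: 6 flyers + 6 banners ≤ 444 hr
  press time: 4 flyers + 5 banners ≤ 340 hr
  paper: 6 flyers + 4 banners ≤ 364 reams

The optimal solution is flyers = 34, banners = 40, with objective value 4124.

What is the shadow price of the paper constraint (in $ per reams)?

Binding: cutting and paper. Non-binding: press time (4 unused).
Since press time is not tight, its dual is 0.
From A_Bᵀ y = c: 6·y_cutting + 6·y_paper = 66; 6·y_cutting + 4·y_paper = 47.
This yields shadow prices y_cutting = 1.5, y_paper = 9.5.
Shadow price of paper = 9.5.

9.5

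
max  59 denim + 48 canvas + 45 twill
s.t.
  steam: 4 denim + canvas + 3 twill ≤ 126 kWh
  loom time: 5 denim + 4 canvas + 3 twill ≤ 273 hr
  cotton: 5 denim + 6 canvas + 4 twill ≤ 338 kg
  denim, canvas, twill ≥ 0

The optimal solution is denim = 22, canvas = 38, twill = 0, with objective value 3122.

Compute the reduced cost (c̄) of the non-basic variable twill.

Check each constraint at x*: steam 126/126 (tight); loom time 262/273 (slack 11); cotton 338/338 (tight).
By complementary slackness, y = 0 for the non-binding constraint.
From A_Bᵀ y = c: 4·y_steam + 5·y_cotton = 59; 1·y_steam + 6·y_cotton = 48.
This yields shadow prices y_steam = 6, y_cotton = 7.
Reduced cost of twill: c₃ − yᵀa₃ = 45 − (6·3 + 7·4) = 45 − 46 = -1.

-1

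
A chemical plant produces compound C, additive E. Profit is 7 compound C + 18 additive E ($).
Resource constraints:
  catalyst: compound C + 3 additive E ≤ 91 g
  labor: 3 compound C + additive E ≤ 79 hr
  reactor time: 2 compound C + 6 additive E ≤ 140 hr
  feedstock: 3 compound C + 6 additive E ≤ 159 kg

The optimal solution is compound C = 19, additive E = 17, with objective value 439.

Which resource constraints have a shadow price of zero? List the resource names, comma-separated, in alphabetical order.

catalyst, labor

catalyst: 70/91 (slack 21)
labor: 74/79 (slack 5)
reactor time: 140/140 (binding)
feedstock: 159/159 (binding)
By complementary slackness, a constraint with positive slack has shadow price 0 → catalyst, labor.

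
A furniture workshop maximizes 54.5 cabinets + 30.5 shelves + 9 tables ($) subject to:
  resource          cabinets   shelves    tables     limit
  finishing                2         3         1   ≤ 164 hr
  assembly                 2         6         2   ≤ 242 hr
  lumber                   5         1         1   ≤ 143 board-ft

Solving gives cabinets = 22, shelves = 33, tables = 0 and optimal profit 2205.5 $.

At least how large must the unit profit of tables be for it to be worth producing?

16.5

Check each constraint at x*: finishing 143/164 (slack 21); assembly 242/242 (tight); lumber 143/143 (tight).
By complementary slackness, y = 0 for the non-binding constraint.
From A_Bᵀ y = c: 2·y_assembly + 5·y_lumber = 54.5; 6·y_assembly + 1·y_lumber = 30.5.
This yields shadow prices y_assembly = 3.5, y_lumber = 9.5.
tables enters the basis when its profit ≥ yᵀa₃ = 3.5·2 + 9.5·1 = 16.5.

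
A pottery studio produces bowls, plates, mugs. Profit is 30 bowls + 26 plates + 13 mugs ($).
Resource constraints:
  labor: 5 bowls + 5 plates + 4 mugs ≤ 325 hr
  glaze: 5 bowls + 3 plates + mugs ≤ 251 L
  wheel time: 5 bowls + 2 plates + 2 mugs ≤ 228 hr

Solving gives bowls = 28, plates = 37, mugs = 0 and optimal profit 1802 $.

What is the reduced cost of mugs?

-5

Check each constraint at x*: labor 325/325 (tight); glaze 251/251 (tight); wheel time 214/228 (slack 14).
By complementary slackness, y = 0 for the non-binding constraint.
From A_Bᵀ y = c: 5·y_labor + 5·y_glaze = 30; 5·y_labor + 3·y_glaze = 26.
→ y_labor = 4 and y_glaze = 2.
Reduced cost of mugs: c₃ − yᵀa₃ = 13 − (4·4 + 2·1) = 13 − 18 = -5.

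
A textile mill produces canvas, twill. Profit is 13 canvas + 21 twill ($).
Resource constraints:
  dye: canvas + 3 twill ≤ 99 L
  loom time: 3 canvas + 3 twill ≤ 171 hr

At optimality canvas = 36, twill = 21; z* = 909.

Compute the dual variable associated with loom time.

3

Both dye and loom time are binding at x*.
From A_Bᵀ y = c: 1·y_dye + 3·y_loom time = 13; 3·y_dye + 3·y_loom time = 21.
→ y_dye = 4 and y_loom time = 3.
Shadow price of loom time = 3.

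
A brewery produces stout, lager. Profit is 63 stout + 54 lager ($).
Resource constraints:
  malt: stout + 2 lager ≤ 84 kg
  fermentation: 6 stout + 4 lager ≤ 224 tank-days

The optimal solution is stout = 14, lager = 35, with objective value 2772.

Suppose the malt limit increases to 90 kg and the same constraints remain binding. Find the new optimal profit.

At the optimum: malt uses 84 of 84 (binding); fermentation uses 224 of 224 (binding).
From A_Bᵀ y = c: 1·y_malt + 6·y_fermentation = 63; 2·y_malt + 4·y_fermentation = 54.
→ y_malt = 9 and y_fermentation = 9.
Δz = y_malt·Δb = 9 × (6) = 54, so new z* = 2772 + 54 = 2826.

2826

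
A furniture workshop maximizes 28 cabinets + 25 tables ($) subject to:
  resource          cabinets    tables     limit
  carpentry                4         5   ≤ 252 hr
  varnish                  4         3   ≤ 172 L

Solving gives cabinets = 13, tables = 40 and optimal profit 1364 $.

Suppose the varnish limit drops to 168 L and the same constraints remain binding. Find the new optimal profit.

At the optimum: carpentry uses 252 of 252 (binding); varnish uses 172 of 172 (binding).
From A_Bᵀ y = c: 4·y_carpentry + 4·y_varnish = 28; 5·y_carpentry + 3·y_varnish = 25.
Solving: y_carpentry = 2, y_varnish = 5.
Δz = y_varnish·Δb = 5 × (-4) = -20, so new z* = 1364 − 20 = 1344.

1344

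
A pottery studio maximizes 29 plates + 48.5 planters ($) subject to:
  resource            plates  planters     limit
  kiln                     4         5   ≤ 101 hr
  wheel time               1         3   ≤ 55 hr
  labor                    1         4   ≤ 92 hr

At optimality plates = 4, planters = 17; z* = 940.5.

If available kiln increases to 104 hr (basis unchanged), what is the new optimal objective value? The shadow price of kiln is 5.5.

957

Δb = 3, so new z* = 940.5 + (5.5)·(3) = 940.5 + 16.5 = 957.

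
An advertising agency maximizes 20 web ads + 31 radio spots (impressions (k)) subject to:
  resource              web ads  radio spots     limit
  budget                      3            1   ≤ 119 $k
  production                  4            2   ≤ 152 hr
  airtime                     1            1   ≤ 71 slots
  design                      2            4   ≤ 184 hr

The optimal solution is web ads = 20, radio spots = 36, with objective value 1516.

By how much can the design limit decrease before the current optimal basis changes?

Binding constraints: production, design. The basis is B = [[4,2],[2,4]] with det 12.
Per unit decrease in design, x* moves by d = (0.1667, -0.3333).
The basis stays optimal until radio spots reaches 0; allowable decrease = 108 hr.

108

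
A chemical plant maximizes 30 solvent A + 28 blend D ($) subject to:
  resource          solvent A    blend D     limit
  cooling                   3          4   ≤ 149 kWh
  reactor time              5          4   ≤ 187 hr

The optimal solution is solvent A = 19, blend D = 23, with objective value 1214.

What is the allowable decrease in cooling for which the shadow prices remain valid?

36.8

Binding constraints: cooling, reactor time. The basis is B = [[3,4],[5,4]] with det -8.
Per unit decrease in cooling, x* moves by d = (0.5, -0.625).
The basis stays optimal until blend D reaches 0; allowable decrease = 36.8 kWh.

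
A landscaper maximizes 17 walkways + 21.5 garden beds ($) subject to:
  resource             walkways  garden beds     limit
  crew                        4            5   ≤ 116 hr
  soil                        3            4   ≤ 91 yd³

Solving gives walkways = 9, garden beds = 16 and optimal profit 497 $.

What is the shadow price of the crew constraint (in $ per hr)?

Both crew and soil are binding at x*.
The binding rows give the dual system: 4·y_crew + 3·y_soil = 17 and 5·y_crew + 4·y_soil = 21.5.
→ y_crew = 3.5 and y_soil = 1.
Shadow price of crew = 3.5.

3.5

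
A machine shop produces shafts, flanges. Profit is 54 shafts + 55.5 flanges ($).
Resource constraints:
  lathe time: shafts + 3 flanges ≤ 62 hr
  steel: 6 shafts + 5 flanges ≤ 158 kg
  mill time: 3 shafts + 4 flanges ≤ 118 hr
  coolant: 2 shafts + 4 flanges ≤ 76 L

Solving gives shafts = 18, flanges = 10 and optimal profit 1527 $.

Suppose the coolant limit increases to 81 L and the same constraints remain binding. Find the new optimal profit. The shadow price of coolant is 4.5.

1549.5

Δb = 5, so new z* = 1527 + (4.5)·(5) = 1527 + 22.5 = 1549.5.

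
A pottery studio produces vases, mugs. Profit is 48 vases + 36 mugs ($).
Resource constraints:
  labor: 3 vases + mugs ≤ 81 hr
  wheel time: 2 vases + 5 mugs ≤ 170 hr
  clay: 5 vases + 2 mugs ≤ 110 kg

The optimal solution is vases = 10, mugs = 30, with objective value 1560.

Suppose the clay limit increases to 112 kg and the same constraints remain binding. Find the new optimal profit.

1576

Check each constraint at x*: labor 60/81 (slack 21); wheel time 170/170 (tight); clay 110/110 (tight).
By complementary slackness, y = 0 for the non-binding constraint.
The binding rows give the dual system: 2·y_wheel time + 5·y_clay = 48 and 5·y_wheel time + 2·y_clay = 36.
This yields shadow prices y_wheel time = 4, y_clay = 8.
Δz = y_clay·Δb = 8 × (2) = 16, so new z* = 1560 + 16 = 1576.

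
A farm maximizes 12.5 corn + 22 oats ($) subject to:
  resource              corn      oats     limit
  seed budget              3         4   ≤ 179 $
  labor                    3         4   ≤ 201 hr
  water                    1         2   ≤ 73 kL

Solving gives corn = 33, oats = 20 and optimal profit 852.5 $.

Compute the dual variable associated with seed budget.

Binding: seed budget and water. Non-binding: labor (22 unused).
By complementary slackness, y = 0 for the non-binding constraint.
The binding rows give the dual system: 3·y_seed budget + 1·y_water = 12.5 and 4·y_seed budget + 2·y_water = 22.
→ y_seed budget = 1.5 and y_water = 8.
Shadow price of seed budget = 1.5.

1.5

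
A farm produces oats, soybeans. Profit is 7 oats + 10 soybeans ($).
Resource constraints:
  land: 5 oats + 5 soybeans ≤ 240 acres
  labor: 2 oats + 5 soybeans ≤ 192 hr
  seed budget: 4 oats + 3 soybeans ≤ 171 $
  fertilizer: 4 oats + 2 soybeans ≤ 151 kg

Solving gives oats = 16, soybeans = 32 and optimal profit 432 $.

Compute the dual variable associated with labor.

Check each constraint at x*: land 240/240 (tight); labor 192/192 (tight); seed budget 160/171 (slack 11); fertilizer 128/151 (slack 23).
Since seed budget, fertilizer are not tight, their duals are 0.
From A_Bᵀ y = c: 5·y_land + 2·y_labor = 7; 5·y_land + 5·y_labor = 10.
Solving: y_land = 1, y_labor = 1.
Shadow price of labor = 1.

1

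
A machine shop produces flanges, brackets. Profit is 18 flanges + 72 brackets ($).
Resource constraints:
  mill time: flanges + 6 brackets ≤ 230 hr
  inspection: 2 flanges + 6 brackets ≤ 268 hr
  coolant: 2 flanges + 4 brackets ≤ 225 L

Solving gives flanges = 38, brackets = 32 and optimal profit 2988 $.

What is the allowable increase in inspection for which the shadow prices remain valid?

15.75

Binding constraints: mill time, inspection. The basis is B = [[1,6],[2,6]] with det -6.
Per unit increase in inspection, x* moves by d = (1, -0.1667).
The basis stays optimal until coolant becomes binding; allowable increase = 15.75 hr.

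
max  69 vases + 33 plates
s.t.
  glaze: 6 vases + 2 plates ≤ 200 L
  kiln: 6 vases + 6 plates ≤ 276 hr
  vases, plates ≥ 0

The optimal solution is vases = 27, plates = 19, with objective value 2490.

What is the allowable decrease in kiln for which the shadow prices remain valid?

76

Binding constraints: glaze, kiln. The basis is B = [[6,2],[6,6]] with det 24.
Per unit decrease in kiln, x* moves by d = (0.0833, -0.25).
The basis stays optimal until plates reaches 0; allowable decrease = 76 hr.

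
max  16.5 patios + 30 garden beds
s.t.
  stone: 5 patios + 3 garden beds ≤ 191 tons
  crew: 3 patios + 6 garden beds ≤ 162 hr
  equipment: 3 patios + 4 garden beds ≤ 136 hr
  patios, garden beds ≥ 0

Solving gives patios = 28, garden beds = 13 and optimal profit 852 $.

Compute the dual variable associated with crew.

Binding: crew and equipment. Non-binding: stone (12 unused).
By complementary slackness, y = 0 for the non-binding constraint.
The binding rows give the dual system: 3·y_crew + 3·y_equipment = 16.5 and 6·y_crew + 4·y_equipment = 30.
Solving: y_crew = 4, y_equipment = 1.5.
Shadow price of crew = 4.

4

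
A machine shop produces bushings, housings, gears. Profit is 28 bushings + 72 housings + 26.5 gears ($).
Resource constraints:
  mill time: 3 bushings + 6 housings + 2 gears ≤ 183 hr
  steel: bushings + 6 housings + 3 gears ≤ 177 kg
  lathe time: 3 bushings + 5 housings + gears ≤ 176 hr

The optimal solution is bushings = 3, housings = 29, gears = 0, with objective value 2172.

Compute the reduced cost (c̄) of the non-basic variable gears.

Check each constraint at x*: mill time 183/183 (tight); steel 177/177 (tight); lathe time 154/176 (slack 22).
By complementary slackness, y = 0 for the non-binding constraint.
Dual feasibility on the basic columns requires 3·y_mill time + 1·y_steel = 28, 6·y_mill time + 6·y_steel = 72.
This yields shadow prices y_mill time = 8, y_steel = 4.
Reduced cost of gears: c₃ − yᵀa₃ = 26.5 − (8·2 + 4·3) = 26.5 − 28 = -1.5.

-1.5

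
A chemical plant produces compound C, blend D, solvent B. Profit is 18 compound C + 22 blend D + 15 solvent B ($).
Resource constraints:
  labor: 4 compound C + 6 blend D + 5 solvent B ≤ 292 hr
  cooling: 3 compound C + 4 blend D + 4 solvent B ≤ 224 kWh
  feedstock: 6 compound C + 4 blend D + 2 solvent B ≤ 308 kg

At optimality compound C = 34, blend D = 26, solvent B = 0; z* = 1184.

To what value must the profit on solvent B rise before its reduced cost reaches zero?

At the optimum: labor uses 292 of 292 (binding); cooling uses 206 of 224 (slack = 18); feedstock uses 308 of 308 (binding).
By complementary slackness, y = 0 for the non-binding constraint.
Dual feasibility on the basic columns requires 4·y_labor + 6·y_feedstock = 18, 6·y_labor + 4·y_feedstock = 22.
→ y_labor = 3 and y_feedstock = 1.
solvent B enters the basis when its profit ≥ yᵀa₃ = 3·5 + 1·2 = 17.

17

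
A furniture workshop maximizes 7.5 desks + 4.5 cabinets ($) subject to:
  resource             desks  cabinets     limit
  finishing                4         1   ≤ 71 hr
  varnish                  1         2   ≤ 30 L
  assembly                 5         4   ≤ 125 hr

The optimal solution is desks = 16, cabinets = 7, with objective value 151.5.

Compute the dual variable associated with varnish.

1.5

Binding: finishing and varnish. Non-binding: assembly (17 unused).
By complementary slackness, y = 0 for the non-binding constraint.
The binding rows give the dual system: 4·y_finishing + 1·y_varnish = 7.5 and 1·y_finishing + 2·y_varnish = 4.5.
This yields shadow prices y_finishing = 1.5, y_varnish = 1.5.
Shadow price of varnish = 1.5.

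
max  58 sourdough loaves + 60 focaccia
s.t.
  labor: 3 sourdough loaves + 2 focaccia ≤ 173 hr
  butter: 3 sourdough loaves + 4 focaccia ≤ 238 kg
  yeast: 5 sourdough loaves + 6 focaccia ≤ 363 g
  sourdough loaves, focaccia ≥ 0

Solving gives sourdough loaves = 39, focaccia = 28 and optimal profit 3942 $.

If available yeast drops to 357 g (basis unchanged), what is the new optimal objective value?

Binding: labor and yeast. Non-binding: butter (9 unused).
By complementary slackness, y = 0 for the non-binding constraint.
From A_Bᵀ y = c: 3·y_labor + 5·y_yeast = 58; 2·y_labor + 6·y_yeast = 60.
→ y_labor = 6 and y_yeast = 8.
Δz = y_yeast·Δb = 8 × (-6) = -48, so new z* = 3942 − 48 = 3894.

3894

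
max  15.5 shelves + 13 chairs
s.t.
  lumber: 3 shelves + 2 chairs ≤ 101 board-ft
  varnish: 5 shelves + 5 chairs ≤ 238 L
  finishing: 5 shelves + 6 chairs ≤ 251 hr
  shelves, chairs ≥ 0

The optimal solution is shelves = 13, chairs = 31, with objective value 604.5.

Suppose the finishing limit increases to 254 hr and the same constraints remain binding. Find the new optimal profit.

At the optimum: lumber uses 101 of 101 (binding); varnish uses 220 of 238 (slack = 18); finishing uses 251 of 251 (binding).
Slack constraints have shadow price 0 (complementary slackness).
Dual feasibility on the basic columns requires 3·y_lumber + 5·y_finishing = 15.5, 2·y_lumber + 6·y_finishing = 13.
Solving: y_lumber = 3.5, y_finishing = 1.
Δz = y_finishing·Δb = 1 × (3) = 3, so new z* = 604.5 + 3 = 607.5.

607.5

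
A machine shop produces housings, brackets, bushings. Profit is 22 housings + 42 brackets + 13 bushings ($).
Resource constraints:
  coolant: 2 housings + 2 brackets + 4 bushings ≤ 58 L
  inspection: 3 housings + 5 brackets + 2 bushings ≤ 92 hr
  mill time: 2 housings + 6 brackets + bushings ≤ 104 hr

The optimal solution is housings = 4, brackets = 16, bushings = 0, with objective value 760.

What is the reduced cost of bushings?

Check each constraint at x*: coolant 40/58 (slack 18); inspection 92/92 (tight); mill time 104/104 (tight).
Since coolant is not tight, its dual is 0.
From A_Bᵀ y = c: 3·y_inspection + 2·y_mill time = 22; 5·y_inspection + 6·y_mill time = 42.
→ y_inspection = 6 and y_mill time = 2.
Reduced cost of bushings: c₃ − yᵀa₃ = 13 − (6·2 + 2·1) = 13 − 14 = -1.

-1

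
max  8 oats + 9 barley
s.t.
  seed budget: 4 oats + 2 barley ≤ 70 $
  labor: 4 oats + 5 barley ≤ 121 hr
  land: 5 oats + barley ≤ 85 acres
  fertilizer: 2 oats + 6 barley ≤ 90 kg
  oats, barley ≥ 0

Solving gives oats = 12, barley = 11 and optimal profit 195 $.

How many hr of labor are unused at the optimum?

labor used = 4·12 + 5·11 = 103; slack = 121 − 103 = 18.

18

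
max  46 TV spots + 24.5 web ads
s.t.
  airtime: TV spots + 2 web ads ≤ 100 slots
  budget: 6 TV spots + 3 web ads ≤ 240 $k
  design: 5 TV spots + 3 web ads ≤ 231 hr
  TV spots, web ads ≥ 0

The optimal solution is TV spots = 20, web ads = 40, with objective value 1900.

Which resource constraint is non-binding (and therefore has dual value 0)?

airtime: 100/100 (binding)
budget: 240/240 (binding)
design: 220/231 (slack 11)
By complementary slackness, a constraint with positive slack has shadow price 0 → design.

design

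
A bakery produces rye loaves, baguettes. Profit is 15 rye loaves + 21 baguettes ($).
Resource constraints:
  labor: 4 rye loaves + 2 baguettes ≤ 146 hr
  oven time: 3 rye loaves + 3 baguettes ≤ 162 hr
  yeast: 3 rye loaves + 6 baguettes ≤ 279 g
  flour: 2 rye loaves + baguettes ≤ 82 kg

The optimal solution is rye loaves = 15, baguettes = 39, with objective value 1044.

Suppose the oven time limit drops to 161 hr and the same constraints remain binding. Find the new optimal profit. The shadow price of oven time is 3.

1041

Δb = -1, so new z* = 1044 + (3)·(-1) = 1044 − 3 = 1041.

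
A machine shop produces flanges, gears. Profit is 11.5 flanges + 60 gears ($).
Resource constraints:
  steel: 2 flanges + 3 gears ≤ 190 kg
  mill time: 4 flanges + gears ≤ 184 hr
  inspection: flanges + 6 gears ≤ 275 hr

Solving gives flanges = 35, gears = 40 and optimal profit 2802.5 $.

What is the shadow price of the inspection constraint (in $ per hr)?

9.5

At the optimum: steel uses 190 of 190 (binding); mill time uses 180 of 184 (slack = 4); inspection uses 275 of 275 (binding).
By complementary slackness, y = 0 for the non-binding constraint.
From A_Bᵀ y = c: 2·y_steel + 1·y_inspection = 11.5; 3·y_steel + 6·y_inspection = 60.
→ y_steel = 1 and y_inspection = 9.5.
Shadow price of inspection = 9.5.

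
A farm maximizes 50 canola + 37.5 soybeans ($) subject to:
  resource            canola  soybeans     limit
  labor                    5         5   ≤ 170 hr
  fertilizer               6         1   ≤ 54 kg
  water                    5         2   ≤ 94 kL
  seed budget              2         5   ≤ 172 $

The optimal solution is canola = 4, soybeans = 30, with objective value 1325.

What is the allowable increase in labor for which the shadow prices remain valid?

Binding constraints: labor, fertilizer. The basis is B = [[5,5],[6,1]] with det -25.
Per unit increase in labor, x* moves by d = (-0.04, 0.24).
The basis stays optimal until seed budget becomes binding; allowable increase = 12.5 hr.

12.5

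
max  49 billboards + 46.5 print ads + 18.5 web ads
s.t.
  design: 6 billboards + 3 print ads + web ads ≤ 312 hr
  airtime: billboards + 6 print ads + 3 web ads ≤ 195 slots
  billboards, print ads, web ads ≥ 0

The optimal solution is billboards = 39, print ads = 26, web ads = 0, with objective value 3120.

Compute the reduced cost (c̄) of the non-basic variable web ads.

Both design and airtime are binding at x*.
The binding rows give the dual system: 6·y_design + 1·y_airtime = 49 and 3·y_design + 6·y_airtime = 46.5.
Solving: y_design = 7.5, y_airtime = 4.
Reduced cost of web ads: c₃ − yᵀa₃ = 18.5 − (7.5·1 + 4·3) = 18.5 − 19.5 = -1.

-1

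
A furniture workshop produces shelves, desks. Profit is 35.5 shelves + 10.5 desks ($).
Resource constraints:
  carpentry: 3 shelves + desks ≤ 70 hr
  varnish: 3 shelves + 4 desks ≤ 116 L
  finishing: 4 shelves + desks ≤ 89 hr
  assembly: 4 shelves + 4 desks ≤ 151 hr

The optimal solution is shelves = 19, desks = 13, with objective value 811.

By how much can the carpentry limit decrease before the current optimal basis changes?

Binding constraints: carpentry, finishing. The basis is B = [[3,1],[4,1]] with det -1.
Per unit decrease in carpentry, x* moves by d = (1, -4).
The basis stays optimal until desks reaches 0; allowable decrease = 3.25 hr.

3.25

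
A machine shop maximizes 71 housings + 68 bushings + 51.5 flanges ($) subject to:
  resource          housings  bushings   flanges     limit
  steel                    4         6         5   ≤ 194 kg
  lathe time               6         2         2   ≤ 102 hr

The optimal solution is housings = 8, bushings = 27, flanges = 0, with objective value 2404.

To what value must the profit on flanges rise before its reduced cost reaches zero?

58.5

At the optimum: steel uses 194 of 194 (binding); lathe time uses 102 of 102 (binding).
The binding rows give the dual system: 4·y_steel + 6·y_lathe time = 71 and 6·y_steel + 2·y_lathe time = 68.
This yields shadow prices y_steel = 9.5, y_lathe time = 5.5.
flanges enters the basis when its profit ≥ yᵀa₃ = 9.5·5 + 5.5·2 = 58.5.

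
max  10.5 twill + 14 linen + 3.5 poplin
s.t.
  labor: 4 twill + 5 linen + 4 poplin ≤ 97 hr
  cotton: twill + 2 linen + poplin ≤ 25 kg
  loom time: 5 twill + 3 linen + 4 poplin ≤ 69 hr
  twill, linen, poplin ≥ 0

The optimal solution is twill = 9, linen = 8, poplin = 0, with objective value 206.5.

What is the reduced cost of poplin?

Check each constraint at x*: labor 76/97 (slack 21); cotton 25/25 (tight); loom time 69/69 (tight).
By complementary slackness, y = 0 for the non-binding constraint.
Dual feasibility on the basic columns requires 1·y_cotton + 5·y_loom time = 10.5, 2·y_cotton + 3·y_loom time = 14.
This yields shadow prices y_cotton = 5.5, y_loom time = 1.
Reduced cost of poplin: c₃ − yᵀa₃ = 3.5 − (5.5·1 + 1·4) = 3.5 − 9.5 = -6.

-6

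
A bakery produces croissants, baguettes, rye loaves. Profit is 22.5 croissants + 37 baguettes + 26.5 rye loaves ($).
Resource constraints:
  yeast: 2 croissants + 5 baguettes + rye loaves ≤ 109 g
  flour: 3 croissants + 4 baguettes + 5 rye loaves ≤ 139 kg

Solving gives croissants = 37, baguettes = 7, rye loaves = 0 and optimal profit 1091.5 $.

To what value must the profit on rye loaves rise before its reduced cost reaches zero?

Check each constraint at x*: yeast 109/109 (tight); flour 139/139 (tight).
From A_Bᵀ y = c: 2·y_yeast + 3·y_flour = 22.5; 5·y_yeast + 4·y_flour = 37.
Solving: y_yeast = 3, y_flour = 5.5.
rye loaves enters the basis when its profit ≥ yᵀa₃ = 3·1 + 5.5·5 = 30.5.

30.5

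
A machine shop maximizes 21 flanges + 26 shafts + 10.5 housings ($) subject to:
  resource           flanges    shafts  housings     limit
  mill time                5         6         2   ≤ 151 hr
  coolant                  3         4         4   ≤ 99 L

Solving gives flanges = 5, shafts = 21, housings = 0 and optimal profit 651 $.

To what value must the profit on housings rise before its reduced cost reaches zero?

Check each constraint at x*: mill time 151/151 (tight); coolant 99/99 (tight).
Dual feasibility on the basic columns requires 5·y_mill time + 3·y_coolant = 21, 6·y_mill time + 4·y_coolant = 26.
Solving: y_mill time = 3, y_coolant = 2.
housings enters the basis when its profit ≥ yᵀa₃ = 3·2 + 2·4 = 14.

14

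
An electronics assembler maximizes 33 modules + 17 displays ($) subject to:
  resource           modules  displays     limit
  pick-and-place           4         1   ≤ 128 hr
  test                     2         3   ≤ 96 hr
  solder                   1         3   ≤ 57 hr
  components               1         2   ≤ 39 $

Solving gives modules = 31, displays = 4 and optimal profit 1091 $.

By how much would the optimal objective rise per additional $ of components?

At the optimum: pick-and-place uses 128 of 128 (binding); test uses 74 of 96 (slack = 22); solder uses 43 of 57 (slack = 14); components uses 39 of 39 (binding).
Since test, solder are not tight, their duals are 0.
Dual feasibility on the basic columns requires 4·y_pick-and-place + 1·y_components = 33, 1·y_pick-and-place + 2·y_components = 17.
This yields shadow prices y_pick-and-place = 7, y_components = 5.
Shadow price of components = 5.

5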